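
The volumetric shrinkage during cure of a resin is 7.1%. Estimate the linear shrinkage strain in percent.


Linear shrinkage ≈ vol_shrink/3 = 7.1/3 = 2.367%

2.367%


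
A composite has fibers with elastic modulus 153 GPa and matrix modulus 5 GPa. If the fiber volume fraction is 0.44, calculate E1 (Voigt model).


E1 = Ef*Vf + Em*(1-Vf) = 153*0.44 + 5*0.56 = 70.12 GPa

70.12 GPa


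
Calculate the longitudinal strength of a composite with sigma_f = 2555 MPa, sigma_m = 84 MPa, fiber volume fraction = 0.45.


sigma_1 = sigma_f*Vf + sigma_m*(1-Vf) = 2555*0.45 + 84*0.55 = 1196.0 MPa

1196.0 MPa


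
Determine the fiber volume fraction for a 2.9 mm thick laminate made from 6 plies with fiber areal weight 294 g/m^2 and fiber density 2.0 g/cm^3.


Vf = n * FAW / (rho_f * h * 1000) = 6 * 294 / (2.0 * 2.9 * 1000) = 0.3041

0.3041


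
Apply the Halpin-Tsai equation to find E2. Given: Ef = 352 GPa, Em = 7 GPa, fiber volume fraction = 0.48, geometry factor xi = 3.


eta = (Ef/Em - 1)/(Ef/Em + xi) = (50.2857 - 1)/(50.2857 + 3) = 0.9249
E2 = Em*(1+xi*eta*Vf)/(1-eta*Vf) = 29.36 GPa

29.36 GPa


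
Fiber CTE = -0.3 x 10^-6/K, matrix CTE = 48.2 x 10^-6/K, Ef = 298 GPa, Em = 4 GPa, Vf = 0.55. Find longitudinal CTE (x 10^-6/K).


E1 = Ef*Vf + Em*(1-Vf) = 165.7
alpha_1 = (alpha_f*Ef*Vf + alpha_m*Em*(1-Vf))/E1 = 0.23 x 10^-6/K

0.23 x 10^-6/K


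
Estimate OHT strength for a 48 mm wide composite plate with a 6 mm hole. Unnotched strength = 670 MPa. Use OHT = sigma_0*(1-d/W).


OHT = sigma_0*(1-d/W) = 670*(1-6/48) = 586.3 MPa

586.3 MPa


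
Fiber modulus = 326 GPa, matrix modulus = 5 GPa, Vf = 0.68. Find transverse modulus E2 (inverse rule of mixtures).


1/E2 = Vf/Ef + (1-Vf)/Em = 0.68/326 + 0.32/5
E2 = 15.13 GPa

15.13 GPa


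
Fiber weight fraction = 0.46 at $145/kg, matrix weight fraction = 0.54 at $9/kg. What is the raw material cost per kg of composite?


Cost = cost_f*Wf + cost_m*Wm = 145*0.46 + 9*0.54 = $71.56/kg

$71.56/kg


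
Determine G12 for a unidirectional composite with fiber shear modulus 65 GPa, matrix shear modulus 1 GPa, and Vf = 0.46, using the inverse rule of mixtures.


1/G12 = Vf/Gf + (1-Vf)/Gm = 0.46/65 + 0.54/1
G12 = 1.83 GPa

1.83 GPa


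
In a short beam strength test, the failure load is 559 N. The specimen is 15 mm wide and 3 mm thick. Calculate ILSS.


ILSS = 3F/(4bh) = 3*559/(4*15*3) = 9.32 MPa

9.32 MPa


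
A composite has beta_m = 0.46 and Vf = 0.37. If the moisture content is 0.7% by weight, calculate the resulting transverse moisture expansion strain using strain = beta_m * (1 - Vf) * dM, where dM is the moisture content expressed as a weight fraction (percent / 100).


dM = 0.7/100 = 0.007
strain = beta_m * (1-Vf) * dM = 0.46 * 0.63 * 0.007 = 0.0020286

0.0020286


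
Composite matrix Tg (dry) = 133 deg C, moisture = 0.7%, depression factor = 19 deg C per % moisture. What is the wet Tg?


Tg_wet = Tg_dry - k*moisture = 133 - 19*0.7 = 119.7 deg C

119.7 deg C


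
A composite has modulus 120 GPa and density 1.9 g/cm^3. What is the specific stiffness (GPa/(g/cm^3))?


Specific stiffness = E/rho = 120/1.9 = 63.2 GPa/(g/cm^3)

63.2 GPa/(g/cm^3)


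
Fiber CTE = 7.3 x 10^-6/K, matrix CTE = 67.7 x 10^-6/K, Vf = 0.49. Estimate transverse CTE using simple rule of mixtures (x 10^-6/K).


alpha_2 = alpha_f*Vf + alpha_m*(1-Vf) = 7.3*0.49 + 67.7*0.51 = 38.1 x 10^-6/K

38.1 x 10^-6/K


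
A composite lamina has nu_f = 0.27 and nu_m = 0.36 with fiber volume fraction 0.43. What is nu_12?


nu_12 = nu_f*Vf + nu_m*(1-Vf) = 0.27*0.43 + 0.36*0.57 = 0.3213

0.3213


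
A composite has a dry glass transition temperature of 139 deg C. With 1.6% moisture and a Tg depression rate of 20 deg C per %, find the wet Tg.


Tg_wet = Tg_dry - k*moisture = 139 - 20*1.6 = 107.0 deg C

107.0 deg C


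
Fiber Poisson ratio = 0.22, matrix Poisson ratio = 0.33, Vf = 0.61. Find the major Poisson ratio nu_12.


nu_12 = nu_f*Vf + nu_m*(1-Vf) = 0.22*0.61 + 0.33*0.39 = 0.2629

0.2629


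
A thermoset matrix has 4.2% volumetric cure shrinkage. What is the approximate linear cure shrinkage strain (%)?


Linear shrinkage ≈ vol_shrink/3 = 4.2/3 = 1.4%

1.4%


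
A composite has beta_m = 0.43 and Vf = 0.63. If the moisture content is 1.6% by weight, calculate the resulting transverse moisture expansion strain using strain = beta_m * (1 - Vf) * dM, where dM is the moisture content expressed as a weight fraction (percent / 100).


dM = 1.6/100 = 0.016
strain = beta_m * (1-Vf) * dM = 0.43 * 0.37 * 0.016 = 0.0025456

0.0025456


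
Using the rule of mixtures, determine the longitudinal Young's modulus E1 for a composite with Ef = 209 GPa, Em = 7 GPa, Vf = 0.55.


E1 = Ef*Vf + Em*(1-Vf) = 209*0.55 + 7*0.45 = 118.1 GPa

118.1 GPa


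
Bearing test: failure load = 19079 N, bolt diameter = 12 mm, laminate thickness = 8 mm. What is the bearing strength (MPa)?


sigma_br = F/(d*h) = 19079/(12*8) = 198.7 MPa

198.7 MPa


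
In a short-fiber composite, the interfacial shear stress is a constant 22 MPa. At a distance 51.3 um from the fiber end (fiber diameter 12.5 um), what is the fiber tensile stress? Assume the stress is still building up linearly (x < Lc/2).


Force balance: sigma_f * (pi*d^2/4) = tau * (pi*d) * x  ->  sigma_f = 4 * tau * x / d
sigma_f = 4 * 22 * 51.3 / 12.5 = 361.2 MPa

361.2 MPa


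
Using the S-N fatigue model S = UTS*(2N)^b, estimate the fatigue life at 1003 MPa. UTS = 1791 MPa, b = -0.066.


N = 0.5 * (S/UTS)^(1/b) = 0.5 * (1003/1791)^(1/-0.066) = 3266.1829 cycles

3266.1829 cycles


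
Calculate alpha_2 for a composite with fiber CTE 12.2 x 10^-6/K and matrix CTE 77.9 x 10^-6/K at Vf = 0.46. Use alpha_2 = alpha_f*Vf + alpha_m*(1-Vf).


alpha_2 = alpha_f*Vf + alpha_m*(1-Vf) = 12.2*0.46 + 77.9*0.54 = 47.7 x 10^-6/K

47.7 x 10^-6/K


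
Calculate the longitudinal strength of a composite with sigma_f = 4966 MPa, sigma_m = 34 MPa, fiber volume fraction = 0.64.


sigma_1 = sigma_f*Vf + sigma_m*(1-Vf) = 4966*0.64 + 34*0.36 = 3190.5 MPa

3190.5 MPa


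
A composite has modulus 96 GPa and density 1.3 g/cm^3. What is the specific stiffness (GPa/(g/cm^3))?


Specific stiffness = E/rho = 96/1.3 = 73.8 GPa/(g/cm^3)

73.8 GPa/(g/cm^3)


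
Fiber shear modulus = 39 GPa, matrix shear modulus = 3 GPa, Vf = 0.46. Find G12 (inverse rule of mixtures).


1/G12 = Vf/Gf + (1-Vf)/Gm = 0.46/39 + 0.54/3
G12 = 5.21 GPa

5.21 GPa


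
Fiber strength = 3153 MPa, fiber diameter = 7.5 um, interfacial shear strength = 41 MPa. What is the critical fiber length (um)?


Lc = sigma_f * d / (2 * tau_i) = 3153 * 7.5 / (2 * 41) = 288.4 um

288.4 um


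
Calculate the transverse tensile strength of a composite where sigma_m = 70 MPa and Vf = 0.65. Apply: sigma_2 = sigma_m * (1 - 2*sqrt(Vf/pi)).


factor = 1 - 2*sqrt(0.65/pi) = 0.0903
sigma_2 = 70 * 0.0903 = 6.32 MPa

6.32 MPa


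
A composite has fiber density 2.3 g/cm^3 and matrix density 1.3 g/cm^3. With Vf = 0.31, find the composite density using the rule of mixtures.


rho_c = rho_f*Vf + rho_m*(1-Vf) = 2.3*0.31 + 1.3*0.69 = 1.61 g/cm^3

1.61 g/cm^3


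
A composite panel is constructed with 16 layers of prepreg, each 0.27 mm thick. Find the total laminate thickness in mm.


h = n * t_ply = 16 * 0.27 = 4.32 mm

4.32 mm


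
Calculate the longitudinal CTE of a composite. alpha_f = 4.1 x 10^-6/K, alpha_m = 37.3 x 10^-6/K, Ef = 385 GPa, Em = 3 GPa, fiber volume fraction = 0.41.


E1 = Ef*Vf + Em*(1-Vf) = 159.62
alpha_1 = (alpha_f*Ef*Vf + alpha_m*Em*(1-Vf))/E1 = 4.47 x 10^-6/K

4.47 x 10^-6/K


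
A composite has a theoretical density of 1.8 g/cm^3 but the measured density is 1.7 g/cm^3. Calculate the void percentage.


Void% = (rho_theo - rho_actual)/rho_theo * 100 = (1.8 - 1.7)/1.8 * 100 = 5.56%

5.56%


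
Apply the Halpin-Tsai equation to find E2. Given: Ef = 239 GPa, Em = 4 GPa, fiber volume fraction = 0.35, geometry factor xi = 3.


eta = (Ef/Em - 1)/(Ef/Em + xi) = (59.75 - 1)/(59.75 + 3) = 0.9363
E2 = Em*(1+xi*eta*Vf)/(1-eta*Vf) = 11.8 GPa

11.8 GPa


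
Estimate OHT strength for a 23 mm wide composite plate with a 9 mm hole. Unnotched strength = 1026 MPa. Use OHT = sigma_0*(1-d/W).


OHT = sigma_0*(1-d/W) = 1026*(1-9/23) = 624.5 MPa

624.5 MPa


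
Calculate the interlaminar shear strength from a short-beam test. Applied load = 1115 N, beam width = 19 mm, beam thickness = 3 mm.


ILSS = 3F/(4bh) = 3*1115/(4*19*3) = 14.67 MPa

14.67 MPa


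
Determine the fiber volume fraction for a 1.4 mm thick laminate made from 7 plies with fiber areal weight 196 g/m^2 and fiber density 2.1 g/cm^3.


Vf = n * FAW / (rho_f * h * 1000) = 7 * 196 / (2.1 * 1.4 * 1000) = 0.4667

0.4667


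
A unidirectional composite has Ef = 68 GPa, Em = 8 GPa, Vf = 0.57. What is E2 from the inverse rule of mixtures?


1/E2 = Vf/Ef + (1-Vf)/Em = 0.57/68 + 0.43/8
E2 = 16.09 GPa

16.09 GPa


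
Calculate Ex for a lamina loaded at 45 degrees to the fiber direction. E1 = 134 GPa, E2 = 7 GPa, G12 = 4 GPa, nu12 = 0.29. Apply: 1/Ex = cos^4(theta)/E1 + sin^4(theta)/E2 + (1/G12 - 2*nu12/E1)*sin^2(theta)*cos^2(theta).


cos^4(45) = 0.25, sin^4(45) = 0.25, sin^2(45)*cos^2(45) = 0.25
1/G12 - 2*nu12/E1 = 1/4 - 2*0.29/134 = 0.245672 GPa^-1
1/Ex = 0.25/134 + 0.25/7 + 0.245672*0.25 = 0.0989979 GPa^-1
Ex = 10.1 GPa

10.1 GPa


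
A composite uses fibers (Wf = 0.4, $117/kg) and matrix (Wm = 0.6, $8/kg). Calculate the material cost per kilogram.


Cost = cost_f*Wf + cost_m*Wm = 117*0.4 + 8*0.6 = $51.6/kg

$51.6/kg


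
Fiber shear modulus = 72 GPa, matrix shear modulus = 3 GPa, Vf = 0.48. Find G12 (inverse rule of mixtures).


1/G12 = Vf/Gf + (1-Vf)/Gm = 0.48/72 + 0.52/3
G12 = 5.56 GPa

5.56 GPa


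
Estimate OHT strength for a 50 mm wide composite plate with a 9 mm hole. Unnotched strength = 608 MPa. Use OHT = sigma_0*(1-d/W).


OHT = sigma_0*(1-d/W) = 608*(1-9/50) = 498.6 MPa

498.6 MPa


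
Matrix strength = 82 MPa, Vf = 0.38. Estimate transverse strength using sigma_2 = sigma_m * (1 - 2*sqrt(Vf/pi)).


factor = 1 - 2*sqrt(0.38/pi) = 0.3044
sigma_2 = 82 * 0.3044 = 24.96 MPa

24.96 MPa


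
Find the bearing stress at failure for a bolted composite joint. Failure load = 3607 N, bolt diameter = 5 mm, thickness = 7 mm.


sigma_br = F/(d*h) = 3607/(5*7) = 103.1 MPa

103.1 MPa


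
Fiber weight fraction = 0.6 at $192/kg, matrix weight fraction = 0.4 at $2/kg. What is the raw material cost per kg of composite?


Cost = cost_f*Wf + cost_m*Wm = 192*0.6 + 2*0.4 = $116.0/kg

$116.0/kg


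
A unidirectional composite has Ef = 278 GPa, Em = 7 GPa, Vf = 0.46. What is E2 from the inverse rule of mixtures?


1/E2 = Vf/Ef + (1-Vf)/Em = 0.46/278 + 0.54/7
E2 = 12.69 GPa

12.69 GPa


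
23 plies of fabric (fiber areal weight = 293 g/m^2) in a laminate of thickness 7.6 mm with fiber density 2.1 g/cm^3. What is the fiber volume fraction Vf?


Vf = n * FAW / (rho_f * h * 1000) = 23 * 293 / (2.1 * 7.6 * 1000) = 0.4222

0.4222


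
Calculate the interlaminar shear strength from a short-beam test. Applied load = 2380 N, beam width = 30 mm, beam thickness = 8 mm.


ILSS = 3F/(4bh) = 3*2380/(4*30*8) = 7.44 MPa

7.44 MPa


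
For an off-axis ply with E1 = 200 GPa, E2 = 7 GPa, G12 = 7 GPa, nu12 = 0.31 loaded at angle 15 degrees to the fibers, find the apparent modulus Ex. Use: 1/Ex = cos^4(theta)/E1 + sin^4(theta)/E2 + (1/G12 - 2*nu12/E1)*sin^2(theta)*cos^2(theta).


cos^4(15) = 0.870513, sin^4(15) = 0.004487, sin^2(15)*cos^2(15) = 0.0625
1/G12 - 2*nu12/E1 = 1/7 - 2*0.31/200 = 0.139757 GPa^-1
1/Ex = 0.870513/200 + 0.004487/7 + 0.139757*0.0625 = 0.0137284 GPa^-1
Ex = 72.84 GPa

72.84 GPa


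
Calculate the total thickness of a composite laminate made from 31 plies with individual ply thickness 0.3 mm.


h = n * t_ply = 31 * 0.3 = 9.3 mm

9.3 mm


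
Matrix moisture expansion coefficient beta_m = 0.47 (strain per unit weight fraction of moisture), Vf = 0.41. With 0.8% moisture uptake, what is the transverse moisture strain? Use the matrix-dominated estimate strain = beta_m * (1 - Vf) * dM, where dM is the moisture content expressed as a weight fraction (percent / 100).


dM = 0.8/100 = 0.008
strain = beta_m * (1-Vf) * dM = 0.47 * 0.59 * 0.008 = 0.0022184

0.0022184


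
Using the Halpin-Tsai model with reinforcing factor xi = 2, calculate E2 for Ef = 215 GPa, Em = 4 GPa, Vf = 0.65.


eta = (Ef/Em - 1)/(Ef/Em + xi) = (53.75 - 1)/(53.75 + 2) = 0.9462
E2 = Em*(1+xi*eta*Vf)/(1-eta*Vf) = 23.17 GPa

23.17 GPa


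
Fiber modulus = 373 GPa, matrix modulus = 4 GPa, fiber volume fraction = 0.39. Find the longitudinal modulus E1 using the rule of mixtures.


E1 = Ef*Vf + Em*(1-Vf) = 373*0.39 + 4*0.61 = 147.91 GPa

147.91 GPa


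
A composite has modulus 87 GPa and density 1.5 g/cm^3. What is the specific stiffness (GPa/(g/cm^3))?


Specific stiffness = E/rho = 87/1.5 = 58.0 GPa/(g/cm^3)

58.0 GPa/(g/cm^3)


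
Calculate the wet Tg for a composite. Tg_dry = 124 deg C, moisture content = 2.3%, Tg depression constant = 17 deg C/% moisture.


Tg_wet = Tg_dry - k*moisture = 124 - 17*2.3 = 84.9 deg C

84.9 deg C


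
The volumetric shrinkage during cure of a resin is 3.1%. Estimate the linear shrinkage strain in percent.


Linear shrinkage ≈ vol_shrink/3 = 3.1/3 = 1.033%

1.033%


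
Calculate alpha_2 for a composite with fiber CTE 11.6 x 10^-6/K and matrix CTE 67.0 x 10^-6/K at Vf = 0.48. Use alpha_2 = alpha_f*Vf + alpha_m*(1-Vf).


alpha_2 = alpha_f*Vf + alpha_m*(1-Vf) = 11.6*0.48 + 67.0*0.52 = 40.4 x 10^-6/K

40.4 x 10^-6/K


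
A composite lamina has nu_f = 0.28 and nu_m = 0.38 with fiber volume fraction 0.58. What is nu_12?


nu_12 = nu_f*Vf + nu_m*(1-Vf) = 0.28*0.58 + 0.38*0.42 = 0.322

0.322


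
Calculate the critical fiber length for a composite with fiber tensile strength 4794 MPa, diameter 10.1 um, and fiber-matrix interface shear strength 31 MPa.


Lc = sigma_f * d / (2 * tau_i) = 4794 * 10.1 / (2 * 31) = 781.0 um

781.0 um


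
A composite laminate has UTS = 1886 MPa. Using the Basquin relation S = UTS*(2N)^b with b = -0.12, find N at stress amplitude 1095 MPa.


N = 0.5 * (S/UTS)^(1/b) = 0.5 * (1095/1886)^(1/-0.12) = 46.4194 cycles

46.4194 cycles


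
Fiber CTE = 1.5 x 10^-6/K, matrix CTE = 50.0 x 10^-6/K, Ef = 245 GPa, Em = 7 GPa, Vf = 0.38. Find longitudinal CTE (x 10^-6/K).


E1 = Ef*Vf + Em*(1-Vf) = 97.44
alpha_1 = (alpha_f*Ef*Vf + alpha_m*Em*(1-Vf))/E1 = 3.66 x 10^-6/K

3.66 x 10^-6/K


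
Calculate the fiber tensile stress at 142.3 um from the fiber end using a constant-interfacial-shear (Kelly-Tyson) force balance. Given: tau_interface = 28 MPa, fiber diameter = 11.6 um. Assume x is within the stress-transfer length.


Force balance: sigma_f * (pi*d^2/4) = tau * (pi*d) * x  ->  sigma_f = 4 * tau * x / d
sigma_f = 4 * 28 * 142.3 / 11.6 = 1373.9 MPa

1373.9 MPa


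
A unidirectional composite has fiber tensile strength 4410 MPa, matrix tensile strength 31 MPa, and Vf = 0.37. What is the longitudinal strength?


sigma_1 = sigma_f*Vf + sigma_m*(1-Vf) = 4410*0.37 + 31*0.63 = 1651.2 MPa

1651.2 MPa


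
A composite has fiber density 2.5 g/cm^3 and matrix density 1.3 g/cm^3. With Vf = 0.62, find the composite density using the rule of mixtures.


rho_c = rho_f*Vf + rho_m*(1-Vf) = 2.5*0.62 + 1.3*0.38 = 2.044 g/cm^3

2.044 g/cm^3


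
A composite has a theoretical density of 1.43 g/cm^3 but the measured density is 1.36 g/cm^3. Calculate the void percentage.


Void% = (rho_theo - rho_actual)/rho_theo * 100 = (1.43 - 1.36)/1.43 * 100 = 4.9%

4.9%


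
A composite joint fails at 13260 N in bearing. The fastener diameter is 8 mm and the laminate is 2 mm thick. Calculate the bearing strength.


sigma_br = F/(d*h) = 13260/(8*2) = 828.8 MPa

828.8 MPa


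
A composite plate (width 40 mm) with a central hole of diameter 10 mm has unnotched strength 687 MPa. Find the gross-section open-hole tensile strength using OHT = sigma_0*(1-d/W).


OHT = sigma_0*(1-d/W) = 687*(1-10/40) = 515.3 MPa

515.3 MPa


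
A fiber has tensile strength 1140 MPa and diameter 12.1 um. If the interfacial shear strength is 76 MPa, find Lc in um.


Lc = sigma_f * d / (2 * tau_i) = 1140 * 12.1 / (2 * 76) = 90.8 um

90.8 um


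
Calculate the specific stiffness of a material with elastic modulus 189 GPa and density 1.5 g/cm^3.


Specific stiffness = E/rho = 189/1.5 = 126.0 GPa/(g/cm^3)

126.0 GPa/(g/cm^3)


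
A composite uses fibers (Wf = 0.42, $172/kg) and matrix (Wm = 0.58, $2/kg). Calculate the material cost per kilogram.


Cost = cost_f*Wf + cost_m*Wm = 172*0.42 + 2*0.58 = $73.4/kg

$73.4/kg


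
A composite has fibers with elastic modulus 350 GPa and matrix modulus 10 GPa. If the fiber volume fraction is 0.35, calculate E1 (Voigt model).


E1 = Ef*Vf + Em*(1-Vf) = 350*0.35 + 10*0.65 = 129.0 GPa

129.0 GPa


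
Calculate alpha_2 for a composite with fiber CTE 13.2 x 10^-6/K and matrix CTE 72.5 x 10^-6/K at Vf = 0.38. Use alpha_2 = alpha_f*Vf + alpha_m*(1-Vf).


alpha_2 = alpha_f*Vf + alpha_m*(1-Vf) = 13.2*0.38 + 72.5*0.62 = 50.0 x 10^-6/K

50.0 x 10^-6/K


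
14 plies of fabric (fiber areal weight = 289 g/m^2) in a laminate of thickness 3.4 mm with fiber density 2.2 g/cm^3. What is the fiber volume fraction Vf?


Vf = n * FAW / (rho_f * h * 1000) = 14 * 289 / (2.2 * 3.4 * 1000) = 0.5409

0.5409


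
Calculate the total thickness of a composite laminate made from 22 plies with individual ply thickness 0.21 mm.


h = n * t_ply = 22 * 0.21 = 4.62 mm

4.62 mm


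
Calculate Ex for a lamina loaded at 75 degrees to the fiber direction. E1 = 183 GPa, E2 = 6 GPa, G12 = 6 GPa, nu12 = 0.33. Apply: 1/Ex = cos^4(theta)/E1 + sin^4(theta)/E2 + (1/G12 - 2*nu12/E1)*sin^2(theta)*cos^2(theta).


cos^4(75) = 0.004487, sin^4(75) = 0.870513, sin^2(75)*cos^2(75) = 0.0625
1/G12 - 2*nu12/E1 = 1/6 - 2*0.33/183 = 0.16306 GPa^-1
1/Ex = 0.004487/183 + 0.870513/6 + 0.16306*0.0625 = 0.1553012 GPa^-1
Ex = 6.44 GPa

6.44 GPa


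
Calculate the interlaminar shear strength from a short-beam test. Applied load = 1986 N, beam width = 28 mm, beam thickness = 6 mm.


ILSS = 3F/(4bh) = 3*1986/(4*28*6) = 8.87 MPa

8.87 MPa


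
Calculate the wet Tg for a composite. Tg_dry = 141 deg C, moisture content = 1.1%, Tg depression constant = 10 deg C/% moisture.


Tg_wet = Tg_dry - k*moisture = 141 - 10*1.1 = 130.0 deg C

130.0 deg C


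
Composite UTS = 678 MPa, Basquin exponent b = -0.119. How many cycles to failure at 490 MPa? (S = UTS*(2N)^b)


N = 0.5 * (S/UTS)^(1/b) = 0.5 * (490/678)^(1/-0.119) = 7.6582 cycles

7.6582 cycles


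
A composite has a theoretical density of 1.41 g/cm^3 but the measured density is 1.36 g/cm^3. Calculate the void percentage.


Void% = (rho_theo - rho_actual)/rho_theo * 100 = (1.41 - 1.36)/1.41 * 100 = 3.55%

3.55%


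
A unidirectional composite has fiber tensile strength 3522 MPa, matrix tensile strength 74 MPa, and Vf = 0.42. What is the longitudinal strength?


sigma_1 = sigma_f*Vf + sigma_m*(1-Vf) = 3522*0.42 + 74*0.58 = 1522.2 MPa

1522.2 MPa


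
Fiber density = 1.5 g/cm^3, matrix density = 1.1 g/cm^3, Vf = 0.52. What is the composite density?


rho_c = rho_f*Vf + rho_m*(1-Vf) = 1.5*0.52 + 1.1*0.48 = 1.308 g/cm^3

1.308 g/cm^3


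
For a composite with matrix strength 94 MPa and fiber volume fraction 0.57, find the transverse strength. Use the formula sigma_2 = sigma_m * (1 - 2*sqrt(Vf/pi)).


factor = 1 - 2*sqrt(0.57/pi) = 0.1481
sigma_2 = 94 * 0.1481 = 13.92 MPa

13.92 MPa


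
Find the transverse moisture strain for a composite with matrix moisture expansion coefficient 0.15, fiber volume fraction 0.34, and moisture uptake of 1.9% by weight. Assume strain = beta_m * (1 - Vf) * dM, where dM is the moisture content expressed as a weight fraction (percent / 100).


dM = 1.9/100 = 0.019
strain = beta_m * (1-Vf) * dM = 0.15 * 0.66 * 0.019 = 0.001881

0.001881


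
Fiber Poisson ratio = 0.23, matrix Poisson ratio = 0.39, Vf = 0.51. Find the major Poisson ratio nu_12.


nu_12 = nu_f*Vf + nu_m*(1-Vf) = 0.23*0.51 + 0.39*0.49 = 0.3084

0.3084


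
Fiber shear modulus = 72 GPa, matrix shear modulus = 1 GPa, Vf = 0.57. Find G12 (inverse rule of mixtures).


1/G12 = Vf/Gf + (1-Vf)/Gm = 0.57/72 + 0.43/1
G12 = 2.28 GPa

2.28 GPa


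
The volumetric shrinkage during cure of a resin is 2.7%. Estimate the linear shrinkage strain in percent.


Linear shrinkage ≈ vol_shrink/3 = 2.7/3 = 0.9%

0.9%


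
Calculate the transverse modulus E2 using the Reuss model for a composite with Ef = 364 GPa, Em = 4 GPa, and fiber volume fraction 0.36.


1/E2 = Vf/Ef + (1-Vf)/Em = 0.36/364 + 0.64/4
E2 = 6.21 GPa

6.21 GPa


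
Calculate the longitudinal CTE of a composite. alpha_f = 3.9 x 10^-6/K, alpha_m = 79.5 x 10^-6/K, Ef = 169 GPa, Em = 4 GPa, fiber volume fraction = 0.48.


E1 = Ef*Vf + Em*(1-Vf) = 83.2
alpha_1 = (alpha_f*Ef*Vf + alpha_m*Em*(1-Vf))/E1 = 5.79 x 10^-6/K

5.79 x 10^-6/K


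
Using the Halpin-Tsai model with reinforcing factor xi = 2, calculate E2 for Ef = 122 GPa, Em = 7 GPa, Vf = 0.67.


eta = (Ef/Em - 1)/(Ef/Em + xi) = (17.4286 - 1)/(17.4286 + 2) = 0.8456
E2 = Em*(1+xi*eta*Vf)/(1-eta*Vf) = 34.45 GPa

34.45 GPa


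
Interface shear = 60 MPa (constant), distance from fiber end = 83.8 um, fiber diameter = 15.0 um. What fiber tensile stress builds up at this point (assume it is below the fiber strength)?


Force balance: sigma_f * (pi*d^2/4) = tau * (pi*d) * x  ->  sigma_f = 4 * tau * x / d
sigma_f = 4 * 60 * 83.8 / 15.0 = 1340.8 MPa

1340.8 MPa


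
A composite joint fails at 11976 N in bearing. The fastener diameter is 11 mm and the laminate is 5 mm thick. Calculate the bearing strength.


sigma_br = F/(d*h) = 11976/(11*5) = 217.7 MPa

217.7 MPa


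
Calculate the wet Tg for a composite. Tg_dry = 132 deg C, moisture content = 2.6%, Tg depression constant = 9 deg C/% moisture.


Tg_wet = Tg_dry - k*moisture = 132 - 9*2.6 = 108.6 deg C

108.6 deg C


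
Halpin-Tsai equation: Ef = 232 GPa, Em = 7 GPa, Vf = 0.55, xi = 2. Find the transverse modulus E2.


eta = (Ef/Em - 1)/(Ef/Em + xi) = (33.1429 - 1)/(33.1429 + 2) = 0.9146
E2 = Em*(1+xi*eta*Vf)/(1-eta*Vf) = 28.26 GPa

28.26 GPa


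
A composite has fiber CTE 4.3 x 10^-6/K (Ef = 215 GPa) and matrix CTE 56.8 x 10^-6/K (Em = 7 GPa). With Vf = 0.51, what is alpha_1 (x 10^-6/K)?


E1 = Ef*Vf + Em*(1-Vf) = 113.08
alpha_1 = (alpha_f*Ef*Vf + alpha_m*Em*(1-Vf))/E1 = 5.89 x 10^-6/K

5.89 x 10^-6/K


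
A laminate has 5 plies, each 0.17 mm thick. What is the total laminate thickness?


h = n * t_ply = 5 * 0.17 = 0.85 mm

0.85 mm


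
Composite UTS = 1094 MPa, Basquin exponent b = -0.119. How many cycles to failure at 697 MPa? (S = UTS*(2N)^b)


N = 0.5 * (S/UTS)^(1/b) = 0.5 * (697/1094)^(1/-0.119) = 22.0911 cycles

22.0911 cycles


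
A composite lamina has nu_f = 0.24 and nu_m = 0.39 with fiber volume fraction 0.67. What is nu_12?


nu_12 = nu_f*Vf + nu_m*(1-Vf) = 0.24*0.67 + 0.39*0.33 = 0.2895

0.2895


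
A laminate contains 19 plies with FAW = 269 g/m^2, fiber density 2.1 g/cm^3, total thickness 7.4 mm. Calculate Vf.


Vf = n * FAW / (rho_f * h * 1000) = 19 * 269 / (2.1 * 7.4 * 1000) = 0.3289

0.3289


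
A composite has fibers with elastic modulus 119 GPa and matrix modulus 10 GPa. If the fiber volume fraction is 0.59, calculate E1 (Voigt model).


E1 = Ef*Vf + Em*(1-Vf) = 119*0.59 + 10*0.41 = 74.31 GPa

74.31 GPa


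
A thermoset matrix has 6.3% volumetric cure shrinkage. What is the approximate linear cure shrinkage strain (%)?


Linear shrinkage ≈ vol_shrink/3 = 6.3/3 = 2.1%

2.1%


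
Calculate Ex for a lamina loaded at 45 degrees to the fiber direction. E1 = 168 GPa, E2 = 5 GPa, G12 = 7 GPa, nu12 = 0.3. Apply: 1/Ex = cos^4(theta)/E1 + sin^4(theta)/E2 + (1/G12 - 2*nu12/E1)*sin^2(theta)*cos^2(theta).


cos^4(45) = 0.25, sin^4(45) = 0.25, sin^2(45)*cos^2(45) = 0.25
1/G12 - 2*nu12/E1 = 1/7 - 2*0.3/168 = 0.139286 GPa^-1
1/Ex = 0.25/168 + 0.25/5 + 0.139286*0.25 = 0.0863095 GPa^-1
Ex = 11.59 GPa

11.59 GPa


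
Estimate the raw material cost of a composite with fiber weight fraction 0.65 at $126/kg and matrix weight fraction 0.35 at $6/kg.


Cost = cost_f*Wf + cost_m*Wm = 126*0.65 + 6*0.35 = $84.0/kg

$84.0/kg


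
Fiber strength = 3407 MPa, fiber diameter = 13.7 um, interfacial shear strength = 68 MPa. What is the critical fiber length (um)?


Lc = sigma_f * d / (2 * tau_i) = 3407 * 13.7 / (2 * 68) = 343.2 um

343.2 um


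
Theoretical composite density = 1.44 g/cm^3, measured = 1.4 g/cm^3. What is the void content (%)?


Void% = (rho_theo - rho_actual)/rho_theo * 100 = (1.44 - 1.4)/1.44 * 100 = 2.78%

2.78%


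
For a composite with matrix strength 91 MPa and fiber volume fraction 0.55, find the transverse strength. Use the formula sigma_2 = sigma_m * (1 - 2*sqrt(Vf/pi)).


factor = 1 - 2*sqrt(0.55/pi) = 0.1632
sigma_2 = 91 * 0.1632 = 14.85 MPa

14.85 MPa


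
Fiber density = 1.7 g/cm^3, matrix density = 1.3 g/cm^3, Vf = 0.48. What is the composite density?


rho_c = rho_f*Vf + rho_m*(1-Vf) = 1.7*0.48 + 1.3*0.52 = 1.492 g/cm^3

1.492 g/cm^3


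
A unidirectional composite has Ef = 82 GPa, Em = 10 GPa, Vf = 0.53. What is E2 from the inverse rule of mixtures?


1/E2 = Vf/Ef + (1-Vf)/Em = 0.53/82 + 0.47/10
E2 = 18.7 GPa

18.7 GPa


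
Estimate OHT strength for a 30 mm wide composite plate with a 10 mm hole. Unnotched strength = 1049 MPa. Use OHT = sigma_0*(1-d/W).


OHT = sigma_0*(1-d/W) = 1049*(1-10/30) = 699.3 MPa

699.3 MPa


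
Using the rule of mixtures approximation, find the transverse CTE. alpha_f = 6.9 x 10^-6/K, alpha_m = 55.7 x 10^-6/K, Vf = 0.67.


alpha_2 = alpha_f*Vf + alpha_m*(1-Vf) = 6.9*0.67 + 55.7*0.33 = 23.0 x 10^-6/K

23.0 x 10^-6/K


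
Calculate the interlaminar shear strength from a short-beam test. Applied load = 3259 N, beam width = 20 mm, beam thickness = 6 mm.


ILSS = 3F/(4bh) = 3*3259/(4*20*6) = 20.37 MPa

20.37 MPa


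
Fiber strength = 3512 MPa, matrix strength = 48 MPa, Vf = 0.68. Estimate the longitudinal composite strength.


sigma_1 = sigma_f*Vf + sigma_m*(1-Vf) = 3512*0.68 + 48*0.32 = 2403.5 MPa

2403.5 MPa


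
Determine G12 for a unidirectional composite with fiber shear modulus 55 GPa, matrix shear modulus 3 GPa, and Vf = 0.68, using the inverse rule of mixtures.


1/G12 = Vf/Gf + (1-Vf)/Gm = 0.68/55 + 0.32/3
G12 = 8.4 GPa

8.4 GPa


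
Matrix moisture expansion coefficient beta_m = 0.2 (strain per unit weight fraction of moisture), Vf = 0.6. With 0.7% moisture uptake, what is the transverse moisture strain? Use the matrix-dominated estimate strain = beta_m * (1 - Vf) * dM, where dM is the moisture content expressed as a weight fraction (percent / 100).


dM = 0.7/100 = 0.007
strain = beta_m * (1-Vf) * dM = 0.2 * 0.4 * 0.007 = 0.00056

0.00056


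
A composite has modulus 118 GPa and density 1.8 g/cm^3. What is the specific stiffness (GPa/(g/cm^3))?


Specific stiffness = E/rho = 118/1.8 = 65.6 GPa/(g/cm^3)

65.6 GPa/(g/cm^3)


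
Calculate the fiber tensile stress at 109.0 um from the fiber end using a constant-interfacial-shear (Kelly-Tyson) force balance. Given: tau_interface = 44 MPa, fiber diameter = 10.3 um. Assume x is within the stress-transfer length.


Force balance: sigma_f * (pi*d^2/4) = tau * (pi*d) * x  ->  sigma_f = 4 * tau * x / d
sigma_f = 4 * 44 * 109.0 / 10.3 = 1862.5 MPa

1862.5 MPa


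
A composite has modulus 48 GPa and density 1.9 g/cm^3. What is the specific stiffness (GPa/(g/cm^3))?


Specific stiffness = E/rho = 48/1.9 = 25.3 GPa/(g/cm^3)

25.3 GPa/(g/cm^3)


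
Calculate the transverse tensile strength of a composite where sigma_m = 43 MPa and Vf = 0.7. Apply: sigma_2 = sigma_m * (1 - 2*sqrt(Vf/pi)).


factor = 1 - 2*sqrt(0.7/pi) = 0.0559
sigma_2 = 43 * 0.0559 = 2.41 MPa

2.41 MPa


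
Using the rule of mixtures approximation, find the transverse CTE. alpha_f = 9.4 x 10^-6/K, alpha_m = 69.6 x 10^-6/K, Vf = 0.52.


alpha_2 = alpha_f*Vf + alpha_m*(1-Vf) = 9.4*0.52 + 69.6*0.48 = 38.3 x 10^-6/K

38.3 x 10^-6/K


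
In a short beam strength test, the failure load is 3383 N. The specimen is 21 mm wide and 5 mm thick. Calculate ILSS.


ILSS = 3F/(4bh) = 3*3383/(4*21*5) = 24.16 MPa

24.16 MPa


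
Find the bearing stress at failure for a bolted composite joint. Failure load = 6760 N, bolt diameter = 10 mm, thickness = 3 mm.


sigma_br = F/(d*h) = 6760/(10*3) = 225.3 MPa

225.3 MPa


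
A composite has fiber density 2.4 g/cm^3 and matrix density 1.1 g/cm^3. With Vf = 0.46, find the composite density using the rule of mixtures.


rho_c = rho_f*Vf + rho_m*(1-Vf) = 2.4*0.46 + 1.1*0.54 = 1.698 g/cm^3

1.698 g/cm^3


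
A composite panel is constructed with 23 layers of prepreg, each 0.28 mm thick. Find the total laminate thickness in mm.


h = n * t_ply = 23 * 0.28 = 6.44 mm

6.44 mm


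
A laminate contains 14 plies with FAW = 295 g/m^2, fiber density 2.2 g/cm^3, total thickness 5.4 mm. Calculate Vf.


Vf = n * FAW / (rho_f * h * 1000) = 14 * 295 / (2.2 * 5.4 * 1000) = 0.3476

0.3476


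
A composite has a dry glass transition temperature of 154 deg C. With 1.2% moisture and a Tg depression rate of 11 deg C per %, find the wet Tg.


Tg_wet = Tg_dry - k*moisture = 154 - 11*1.2 = 140.8 deg C

140.8 deg C


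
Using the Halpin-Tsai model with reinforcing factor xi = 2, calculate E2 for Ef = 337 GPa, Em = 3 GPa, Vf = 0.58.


eta = (Ef/Em - 1)/(Ef/Em + xi) = (112.3333 - 1)/(112.3333 + 2) = 0.9738
E2 = Em*(1+xi*eta*Vf)/(1-eta*Vf) = 14.68 GPa

14.68 GPa


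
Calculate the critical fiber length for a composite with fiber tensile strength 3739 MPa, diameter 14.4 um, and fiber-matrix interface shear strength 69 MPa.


Lc = sigma_f * d / (2 * tau_i) = 3739 * 14.4 / (2 * 69) = 390.2 um

390.2 um


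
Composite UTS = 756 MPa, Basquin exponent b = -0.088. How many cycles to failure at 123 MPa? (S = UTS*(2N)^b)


N = 0.5 * (S/UTS)^(1/b) = 0.5 * (123/756)^(1/-0.088) = 4.5764e+08 cycles

4.5764e+08 cycles


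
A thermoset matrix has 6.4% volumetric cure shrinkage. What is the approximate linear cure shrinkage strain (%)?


Linear shrinkage ≈ vol_shrink/3 = 6.4/3 = 2.133%

2.133%


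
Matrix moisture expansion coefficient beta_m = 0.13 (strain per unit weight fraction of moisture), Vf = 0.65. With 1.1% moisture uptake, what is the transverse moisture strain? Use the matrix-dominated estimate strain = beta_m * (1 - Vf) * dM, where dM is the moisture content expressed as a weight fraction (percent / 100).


dM = 1.1/100 = 0.011
strain = beta_m * (1-Vf) * dM = 0.13 * 0.35 * 0.011 = 0.0005005

0.0005005


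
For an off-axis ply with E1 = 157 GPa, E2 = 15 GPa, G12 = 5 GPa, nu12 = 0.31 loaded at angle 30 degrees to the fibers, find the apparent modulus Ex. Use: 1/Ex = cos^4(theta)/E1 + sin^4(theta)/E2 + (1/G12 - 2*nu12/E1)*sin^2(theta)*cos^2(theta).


cos^4(30) = 0.5625, sin^4(30) = 0.0625, sin^2(30)*cos^2(30) = 0.1875
1/G12 - 2*nu12/E1 = 1/5 - 2*0.31/157 = 0.196051 GPa^-1
1/Ex = 0.5625/157 + 0.0625/15 + 0.196051*0.1875 = 0.044509 GPa^-1
Ex = 22.47 GPa

22.47 GPa


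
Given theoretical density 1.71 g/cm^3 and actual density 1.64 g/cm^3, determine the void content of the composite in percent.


Void% = (rho_theo - rho_actual)/rho_theo * 100 = (1.71 - 1.64)/1.71 * 100 = 4.09%

4.09%


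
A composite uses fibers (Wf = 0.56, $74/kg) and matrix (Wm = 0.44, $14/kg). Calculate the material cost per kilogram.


Cost = cost_f*Wf + cost_m*Wm = 74*0.56 + 14*0.44 = $47.6/kg

$47.6/kg


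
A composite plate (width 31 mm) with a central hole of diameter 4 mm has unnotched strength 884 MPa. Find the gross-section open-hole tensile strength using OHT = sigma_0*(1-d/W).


OHT = sigma_0*(1-d/W) = 884*(1-4/31) = 769.9 MPa

769.9 MPa


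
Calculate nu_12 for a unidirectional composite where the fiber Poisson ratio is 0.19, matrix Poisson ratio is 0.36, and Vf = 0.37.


nu_12 = nu_f*Vf + nu_m*(1-Vf) = 0.19*0.37 + 0.36*0.63 = 0.2971

0.2971


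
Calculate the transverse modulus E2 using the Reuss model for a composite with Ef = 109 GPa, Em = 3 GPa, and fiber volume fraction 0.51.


1/E2 = Vf/Ef + (1-Vf)/Em = 0.51/109 + 0.49/3
E2 = 5.95 GPa

5.95 GPa


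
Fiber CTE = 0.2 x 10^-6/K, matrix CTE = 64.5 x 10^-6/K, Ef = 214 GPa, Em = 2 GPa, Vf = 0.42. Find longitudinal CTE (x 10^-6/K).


E1 = Ef*Vf + Em*(1-Vf) = 91.04
alpha_1 = (alpha_f*Ef*Vf + alpha_m*Em*(1-Vf))/E1 = 1.02 x 10^-6/K

1.02 x 10^-6/K


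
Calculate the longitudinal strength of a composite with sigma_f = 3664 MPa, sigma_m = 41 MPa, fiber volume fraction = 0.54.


sigma_1 = sigma_f*Vf + sigma_m*(1-Vf) = 3664*0.54 + 41*0.46 = 1997.4 MPa

1997.4 MPa


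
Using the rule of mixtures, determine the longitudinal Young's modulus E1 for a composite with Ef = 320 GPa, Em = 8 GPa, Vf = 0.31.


E1 = Ef*Vf + Em*(1-Vf) = 320*0.31 + 8*0.69 = 104.72 GPa

104.72 GPa


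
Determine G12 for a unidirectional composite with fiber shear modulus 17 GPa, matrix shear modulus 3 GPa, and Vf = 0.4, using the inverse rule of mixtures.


1/G12 = Vf/Gf + (1-Vf)/Gm = 0.4/17 + 0.6/3
G12 = 4.47 GPa

4.47 GPa


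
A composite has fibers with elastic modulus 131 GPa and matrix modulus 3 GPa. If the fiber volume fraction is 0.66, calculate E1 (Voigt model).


E1 = Ef*Vf + Em*(1-Vf) = 131*0.66 + 3*0.34 = 87.48 GPa

87.48 GPa


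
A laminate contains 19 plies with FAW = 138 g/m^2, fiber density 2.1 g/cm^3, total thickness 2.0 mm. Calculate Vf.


Vf = n * FAW / (rho_f * h * 1000) = 19 * 138 / (2.1 * 2.0 * 1000) = 0.6243

0.6243


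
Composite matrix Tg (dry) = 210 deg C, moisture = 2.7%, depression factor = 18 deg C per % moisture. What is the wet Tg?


Tg_wet = Tg_dry - k*moisture = 210 - 18*2.7 = 161.4 deg C

161.4 deg C


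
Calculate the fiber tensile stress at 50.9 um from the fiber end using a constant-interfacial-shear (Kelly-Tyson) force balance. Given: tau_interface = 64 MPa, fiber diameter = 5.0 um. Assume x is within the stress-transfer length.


Force balance: sigma_f * (pi*d^2/4) = tau * (pi*d) * x  ->  sigma_f = 4 * tau * x / d
sigma_f = 4 * 64 * 50.9 / 5.0 = 2606.1 MPa

2606.1 MPa


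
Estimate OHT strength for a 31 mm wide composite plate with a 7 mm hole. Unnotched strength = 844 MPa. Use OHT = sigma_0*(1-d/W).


OHT = sigma_0*(1-d/W) = 844*(1-7/31) = 653.4 MPa

653.4 MPa


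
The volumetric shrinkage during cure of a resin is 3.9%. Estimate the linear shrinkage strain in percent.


Linear shrinkage ≈ vol_shrink/3 = 3.9/3 = 1.3%

1.3%


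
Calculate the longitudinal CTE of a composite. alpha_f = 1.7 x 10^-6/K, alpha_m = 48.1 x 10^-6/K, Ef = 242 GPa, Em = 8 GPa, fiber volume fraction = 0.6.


E1 = Ef*Vf + Em*(1-Vf) = 148.4
alpha_1 = (alpha_f*Ef*Vf + alpha_m*Em*(1-Vf))/E1 = 2.7 x 10^-6/K

2.7 x 10^-6/K


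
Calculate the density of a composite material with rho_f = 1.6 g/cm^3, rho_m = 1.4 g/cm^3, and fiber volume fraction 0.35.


rho_c = rho_f*Vf + rho_m*(1-Vf) = 1.6*0.35 + 1.4*0.65 = 1.47 g/cm^3

1.47 g/cm^3


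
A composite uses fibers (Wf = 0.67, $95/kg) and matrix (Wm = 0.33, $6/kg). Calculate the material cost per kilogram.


Cost = cost_f*Wf + cost_m*Wm = 95*0.67 + 6*0.33 = $65.63/kg

$65.63/kg


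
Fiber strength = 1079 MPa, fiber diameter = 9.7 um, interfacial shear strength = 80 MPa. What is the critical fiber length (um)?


Lc = sigma_f * d / (2 * tau_i) = 1079 * 9.7 / (2 * 80) = 65.4 um

65.4 um


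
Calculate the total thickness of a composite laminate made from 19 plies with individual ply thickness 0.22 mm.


h = n * t_ply = 19 * 0.22 = 4.18 mm

4.18 mm


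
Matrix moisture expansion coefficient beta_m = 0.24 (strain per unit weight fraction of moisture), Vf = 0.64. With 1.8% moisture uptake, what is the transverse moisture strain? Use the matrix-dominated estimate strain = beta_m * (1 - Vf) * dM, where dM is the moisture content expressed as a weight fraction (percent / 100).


dM = 1.8/100 = 0.018
strain = beta_m * (1-Vf) * dM = 0.24 * 0.36 * 0.018 = 0.0015552

0.0015552


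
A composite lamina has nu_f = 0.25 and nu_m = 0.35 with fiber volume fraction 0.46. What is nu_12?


nu_12 = nu_f*Vf + nu_m*(1-Vf) = 0.25*0.46 + 0.35*0.54 = 0.304

0.304


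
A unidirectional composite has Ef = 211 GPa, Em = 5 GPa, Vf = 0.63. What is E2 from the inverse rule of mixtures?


1/E2 = Vf/Ef + (1-Vf)/Em = 0.63/211 + 0.37/5
E2 = 12.99 GPa

12.99 GPa


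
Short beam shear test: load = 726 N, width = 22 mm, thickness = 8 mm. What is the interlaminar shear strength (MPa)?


ILSS = 3F/(4bh) = 3*726/(4*22*8) = 3.09 MPa

3.09 MPa


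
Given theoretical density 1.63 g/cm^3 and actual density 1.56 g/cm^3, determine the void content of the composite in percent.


Void% = (rho_theo - rho_actual)/rho_theo * 100 = (1.63 - 1.56)/1.63 * 100 = 4.29%

4.29%


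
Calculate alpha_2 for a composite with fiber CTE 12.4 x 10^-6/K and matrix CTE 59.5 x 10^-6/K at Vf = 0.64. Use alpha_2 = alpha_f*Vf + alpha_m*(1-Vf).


alpha_2 = alpha_f*Vf + alpha_m*(1-Vf) = 12.4*0.64 + 59.5*0.36 = 29.4 x 10^-6/K

29.4 x 10^-6/K


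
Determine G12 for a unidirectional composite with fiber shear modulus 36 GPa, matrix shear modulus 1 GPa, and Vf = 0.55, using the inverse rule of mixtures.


1/G12 = Vf/Gf + (1-Vf)/Gm = 0.55/36 + 0.45/1
G12 = 2.15 GPa

2.15 GPa


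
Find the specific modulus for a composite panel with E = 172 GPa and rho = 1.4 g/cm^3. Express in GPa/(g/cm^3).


Specific stiffness = E/rho = 172/1.4 = 122.9 GPa/(g/cm^3)

122.9 GPa/(g/cm^3)


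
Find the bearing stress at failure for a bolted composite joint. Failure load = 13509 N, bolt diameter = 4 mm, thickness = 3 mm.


sigma_br = F/(d*h) = 13509/(4*3) = 1125.8 MPa

1125.8 MPa


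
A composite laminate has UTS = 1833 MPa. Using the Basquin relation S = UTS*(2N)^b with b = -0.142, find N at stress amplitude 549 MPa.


N = 0.5 * (S/UTS)^(1/b) = 0.5 * (549/1833)^(1/-0.142) = 2433.4609 cycles

2433.4609 cycles


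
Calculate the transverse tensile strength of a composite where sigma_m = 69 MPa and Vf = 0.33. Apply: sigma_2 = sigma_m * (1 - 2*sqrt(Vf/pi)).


factor = 1 - 2*sqrt(0.33/pi) = 0.3518
sigma_2 = 69 * 0.3518 = 24.27 MPa

24.27 MPa


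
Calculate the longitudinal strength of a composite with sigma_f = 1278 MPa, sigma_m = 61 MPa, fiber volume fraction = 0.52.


sigma_1 = sigma_f*Vf + sigma_m*(1-Vf) = 1278*0.52 + 61*0.48 = 693.8 MPa

693.8 MPa


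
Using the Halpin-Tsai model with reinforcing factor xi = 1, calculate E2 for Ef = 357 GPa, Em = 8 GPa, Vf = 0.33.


eta = (Ef/Em - 1)/(Ef/Em + xi) = (44.625 - 1)/(44.625 + 1) = 0.9562
E2 = Em*(1+xi*eta*Vf)/(1-eta*Vf) = 15.38 GPa

15.38 GPa


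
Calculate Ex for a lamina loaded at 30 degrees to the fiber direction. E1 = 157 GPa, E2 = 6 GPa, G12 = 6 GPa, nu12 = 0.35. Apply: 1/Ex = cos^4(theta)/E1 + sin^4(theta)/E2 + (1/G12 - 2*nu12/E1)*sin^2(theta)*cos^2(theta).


cos^4(30) = 0.5625, sin^4(30) = 0.0625, sin^2(30)*cos^2(30) = 0.1875
1/G12 - 2*nu12/E1 = 1/6 - 2*0.35/157 = 0.162208 GPa^-1
1/Ex = 0.5625/157 + 0.0625/6 + 0.162208*0.1875 = 0.0444135 GPa^-1
Ex = 22.52 GPa

22.52 GPa


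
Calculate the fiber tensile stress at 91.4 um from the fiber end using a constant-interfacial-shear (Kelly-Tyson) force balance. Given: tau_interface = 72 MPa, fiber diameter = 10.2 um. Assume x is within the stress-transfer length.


Force balance: sigma_f * (pi*d^2/4) = tau * (pi*d) * x  ->  sigma_f = 4 * tau * x / d
sigma_f = 4 * 72 * 91.4 / 10.2 = 2580.7 MPa

2580.7 MPa


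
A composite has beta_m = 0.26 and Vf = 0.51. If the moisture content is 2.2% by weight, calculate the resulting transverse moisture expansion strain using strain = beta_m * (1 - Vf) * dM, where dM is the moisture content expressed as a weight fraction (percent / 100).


dM = 2.2/100 = 0.022
strain = beta_m * (1-Vf) * dM = 0.26 * 0.49 * 0.022 = 0.0028028

0.0028028
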